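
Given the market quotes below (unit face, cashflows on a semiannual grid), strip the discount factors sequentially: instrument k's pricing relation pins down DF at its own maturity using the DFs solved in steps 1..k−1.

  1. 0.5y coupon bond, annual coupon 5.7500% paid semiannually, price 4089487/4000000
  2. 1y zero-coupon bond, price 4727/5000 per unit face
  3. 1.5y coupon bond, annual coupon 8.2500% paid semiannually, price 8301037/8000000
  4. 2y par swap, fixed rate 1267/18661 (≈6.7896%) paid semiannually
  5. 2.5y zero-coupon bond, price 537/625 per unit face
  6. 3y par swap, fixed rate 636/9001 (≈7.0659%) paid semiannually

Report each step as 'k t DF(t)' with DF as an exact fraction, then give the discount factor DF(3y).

step 1 [0.5y] bond c/2=23/800: DF=(4089487/4000000 − 23/800·(0))/(1+23/800) = 4969/5000 ≈ 0.993800
step 2 [1y] zero: DF = P = 4727/5000 ≈ 0.945400
step 3 [1.5y] bond c/2=33/800: DF=(8301037/8000000 − 33/800·(0.993800+0.945400))/(1+33/800) = 9197/10000 ≈ 0.919700
step 4 [2y] swap r/2=1267/37322: DF=(1 − 1267/37322·(0.993800+0.945400+0.919700))/(1+1267/37322) = 8733/10000 ≈ 0.873300
step 5 [2.5y] zero: DF = P = 537/625 ≈ 0.859200
step 6 [3y] swap r/2=318/9001: DF=(1 − 318/9001·(0.993800+0.945400+0.919700+0.873300+0.859200))/(1+318/9001) = 2023/2500 ≈ 0.809200

1 1/2 4969/5000
2 1 4727/5000
3 3/2 9197/10000
4 2 8733/10000
5 5/2 537/625
6 3 2023/2500
DF(3y) = 2023/2500 ≈ 0.809200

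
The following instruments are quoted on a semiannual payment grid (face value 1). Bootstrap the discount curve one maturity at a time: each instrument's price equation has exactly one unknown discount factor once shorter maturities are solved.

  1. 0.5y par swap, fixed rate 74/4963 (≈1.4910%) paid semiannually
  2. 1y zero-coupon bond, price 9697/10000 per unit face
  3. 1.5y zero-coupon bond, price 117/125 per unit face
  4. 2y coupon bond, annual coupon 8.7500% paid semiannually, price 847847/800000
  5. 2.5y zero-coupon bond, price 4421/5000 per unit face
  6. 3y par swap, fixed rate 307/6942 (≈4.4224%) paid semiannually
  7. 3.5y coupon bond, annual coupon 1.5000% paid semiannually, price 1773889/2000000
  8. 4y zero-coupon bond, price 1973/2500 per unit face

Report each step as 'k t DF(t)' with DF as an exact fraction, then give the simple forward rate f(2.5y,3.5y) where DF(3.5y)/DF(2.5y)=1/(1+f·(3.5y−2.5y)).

1 1/2 4963/5000
2 1 9697/10000
3 3/2 117/125
4 2 8939/10000
5 5/2 4421/5000
6 3 2193/2500
7 7/2 839/1000
8 4 1973/2500
f(2.5y,3.5y) = ((4421/5000)/(839/1000) − 1)/(1) = 226/4195 ≈ 5.3874%

step 1 [0.5y] swap r/2=37/4963: DF=(1 − 37/4963·(0))/(1+37/4963) = 4963/5000 ≈ 0.992600
step 2 [1y] zero: DF = P = 9697/10000 ≈ 0.969700
step 3 [1.5y] zero: DF = P = 117/125 ≈ 0.936000
step 4 [2y] bond c/2=7/160: DF=(847847/800000 − 7/160·(0.992600+0.969700+0.936000))/(1+7/160) = 8939/10000 ≈ 0.893900
step 5 [2.5y] zero: DF = P = 4421/5000 ≈ 0.884200
step 6 [3y] swap r/2=307/13884: DF=(1 − 307/13884·(0.992600+0.969700+0.936000+0.893900+0.884200))/(1+307/13884) = 2193/2500 ≈ 0.877200
step 7 [3.5y] bond c/2=3/400: DF=(1773889/2000000 − 3/400·(0.992600+0.969700+0.936000+0.893900+0.884200+0.877200))/(1+3/400) = 839/1000 ≈ 0.839000
step 8 [4y] zero: DF = P = 1973/2500 ≈ 0.789200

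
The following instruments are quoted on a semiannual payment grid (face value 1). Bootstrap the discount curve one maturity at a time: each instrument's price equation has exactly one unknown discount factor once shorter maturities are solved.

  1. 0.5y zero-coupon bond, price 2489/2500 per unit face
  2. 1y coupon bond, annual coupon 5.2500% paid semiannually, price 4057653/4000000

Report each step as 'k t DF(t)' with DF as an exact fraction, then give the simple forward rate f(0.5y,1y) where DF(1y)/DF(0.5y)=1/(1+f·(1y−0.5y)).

step 1 [0.5y] zero: DF = P = 2489/2500 ≈ 0.995600
step 2 [1y] bond c/2=21/800: DF=(4057653/4000000 − 21/800·(0.995600))/(1+21/800) = 963/1000 ≈ 0.963000

1 1/2 2489/2500
2 1 963/1000
f(0.5y,1y) = ((2489/2500)/(963/1000) − 1)/(1/2) = 326/4815 ≈ 6.7705%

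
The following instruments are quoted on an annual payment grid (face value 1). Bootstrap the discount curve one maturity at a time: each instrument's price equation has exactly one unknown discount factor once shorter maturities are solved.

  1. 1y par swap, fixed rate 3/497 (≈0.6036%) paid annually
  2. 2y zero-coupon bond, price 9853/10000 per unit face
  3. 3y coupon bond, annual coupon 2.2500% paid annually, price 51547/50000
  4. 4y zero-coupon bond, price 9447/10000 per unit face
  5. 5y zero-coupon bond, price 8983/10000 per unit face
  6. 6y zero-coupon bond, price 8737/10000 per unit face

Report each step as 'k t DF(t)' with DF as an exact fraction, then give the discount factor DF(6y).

step 1 [1y] swap r/1=3/497: DF=(1 − 3/497·(0))/(1+3/497) = 497/500 ≈ 0.994000
step 2 [2y] zero: DF = P = 9853/10000 ≈ 0.985300
step 3 [3y] bond c/1=9/400: DF=(51547/50000 − 9/400·(0.994000+0.985300))/(1+9/400) = 9647/10000 ≈ 0.964700
step 4 [4y] zero: DF = P = 9447/10000 ≈ 0.944700
step 5 [5y] zero: DF = P = 8983/10000 ≈ 0.898300
step 6 [6y] zero: DF = P = 8737/10000 ≈ 0.873700

1 1 497/500
2 2 9853/10000
3 3 9647/10000
4 4 9447/10000
5 5 8983/10000
6 6 8737/10000
DF(6y) = 8737/10000 ≈ 0.873700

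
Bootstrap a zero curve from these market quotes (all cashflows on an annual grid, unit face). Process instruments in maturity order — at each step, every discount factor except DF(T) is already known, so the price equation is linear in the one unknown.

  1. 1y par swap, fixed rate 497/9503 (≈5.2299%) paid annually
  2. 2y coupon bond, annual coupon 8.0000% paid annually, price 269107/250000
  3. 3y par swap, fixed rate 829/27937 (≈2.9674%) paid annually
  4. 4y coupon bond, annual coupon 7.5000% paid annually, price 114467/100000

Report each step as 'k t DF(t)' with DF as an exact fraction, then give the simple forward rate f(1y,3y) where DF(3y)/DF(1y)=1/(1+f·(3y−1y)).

step 1 [1y] swap r/1=497/9503: DF=(1 − 497/9503·(0))/(1+497/9503) = 9503/10000 ≈ 0.950300
step 2 [2y] bond c/1=2/25: DF=(269107/250000 − 2/25·(0.950300))/(1+2/25) = 9263/10000 ≈ 0.926300
step 3 [3y] swap r/1=829/27937: DF=(1 − 829/27937·(0.950300+0.926300))/(1+829/27937) = 9171/10000 ≈ 0.917100
step 4 [4y] bond c/1=3/40: DF=(114467/100000 − 3/40·(0.950300+0.926300+0.917100))/(1+3/40) = 8699/10000 ≈ 0.869900

1 1 9503/10000
2 2 9263/10000
3 3 9171/10000
4 4 8699/10000
f(1y,3y) = ((9503/10000)/(9171/10000) − 1)/(2) = 166/9171 ≈ 1.8101%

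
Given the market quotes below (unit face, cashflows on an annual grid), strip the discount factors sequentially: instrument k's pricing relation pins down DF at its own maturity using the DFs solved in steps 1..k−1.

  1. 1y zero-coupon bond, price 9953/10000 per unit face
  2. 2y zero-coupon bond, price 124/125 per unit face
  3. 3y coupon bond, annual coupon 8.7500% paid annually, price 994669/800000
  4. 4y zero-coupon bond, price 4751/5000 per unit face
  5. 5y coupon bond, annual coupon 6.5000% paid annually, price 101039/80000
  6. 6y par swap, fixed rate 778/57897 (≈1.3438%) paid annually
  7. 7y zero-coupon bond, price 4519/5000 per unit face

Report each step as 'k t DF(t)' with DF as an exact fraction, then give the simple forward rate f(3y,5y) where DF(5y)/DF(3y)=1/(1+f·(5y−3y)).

1 1 9953/10000
2 2 124/125
3 3 4917/5000
4 4 4751/5000
5 5 4733/5000
6 6 4611/5000
7 7 4519/5000
f(3y,5y) = ((4917/5000)/(4733/5000) − 1)/(2) = 92/4733 ≈ 1.9438%

step 1 [1y] zero: DF = P = 9953/10000 ≈ 0.995300
step 2 [2y] zero: DF = P = 124/125 ≈ 0.992000
step 3 [3y] bond c/1=7/80: DF=(994669/800000 − 7/80·(0.995300+0.992000))/(1+7/80) = 4917/5000 ≈ 0.983400
step 4 [4y] zero: DF = P = 4751/5000 ≈ 0.950200
step 5 [5y] bond c/1=13/200: DF=(101039/80000 − 13/200·(0.995300+0.992000+0.983400+0.950200))/(1+13/200) = 4733/5000 ≈ 0.946600
step 6 [6y] swap r/1=778/57897: DF=(1 − 778/57897·(0.995300+0.992000+0.983400+0.950200+0.946600))/(1+778/57897) = 4611/5000 ≈ 0.922200
step 7 [7y] zero: DF = P = 4519/5000 ≈ 0.903800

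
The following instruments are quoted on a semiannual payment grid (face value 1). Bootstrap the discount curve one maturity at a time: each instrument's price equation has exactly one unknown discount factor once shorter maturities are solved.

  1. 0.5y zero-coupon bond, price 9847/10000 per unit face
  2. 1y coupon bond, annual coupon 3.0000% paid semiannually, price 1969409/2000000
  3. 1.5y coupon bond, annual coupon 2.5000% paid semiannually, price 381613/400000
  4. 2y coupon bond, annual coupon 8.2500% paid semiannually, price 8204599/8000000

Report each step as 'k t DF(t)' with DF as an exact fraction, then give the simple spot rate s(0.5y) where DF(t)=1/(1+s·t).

step 1 [0.5y] zero: DF = P = 9847/10000 ≈ 0.984700
step 2 [1y] bond c/2=3/200: DF=(1969409/2000000 − 3/200·(0.984700))/(1+3/200) = 2389/2500 ≈ 0.955600
step 3 [1.5y] bond c/2=1/80: DF=(381613/400000 − 1/80·(0.984700+0.955600))/(1+1/80) = 9183/10000 ≈ 0.918300
step 4 [2y] bond c/2=33/800: DF=(8204599/8000000 − 33/800·(0.984700+0.955600+0.918300))/(1+33/800) = 8717/10000 ≈ 0.871700

1 1/2 9847/10000
2 1 2389/2500
3 3/2 9183/10000
4 2 8717/10000
s(0.5y) = (1/(9847/10000) − 1)/(1/2) = 306/9847 ≈ 3.1075%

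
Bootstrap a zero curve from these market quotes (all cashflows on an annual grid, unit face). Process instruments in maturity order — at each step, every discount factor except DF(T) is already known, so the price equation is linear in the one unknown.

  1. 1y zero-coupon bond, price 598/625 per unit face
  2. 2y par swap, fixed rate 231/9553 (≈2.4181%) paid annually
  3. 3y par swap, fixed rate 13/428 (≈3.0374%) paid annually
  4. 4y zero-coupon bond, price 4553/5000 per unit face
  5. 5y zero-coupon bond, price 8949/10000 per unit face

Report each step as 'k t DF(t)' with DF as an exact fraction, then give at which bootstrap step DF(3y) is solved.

step 1 [1y] zero: DF = P = 598/625 ≈ 0.956800
step 2 [2y] swap r/1=231/9553: DF=(1 − 231/9553·(0.956800))/(1+231/9553) = 4769/5000 ≈ 0.953800
step 3 [3y] swap r/1=13/428: DF=(1 − 13/428·(0.956800+0.953800))/(1+13/428) = 4571/5000 ≈ 0.914200
step 4 [4y] zero: DF = P = 4553/5000 ≈ 0.910600
step 5 [5y] zero: DF = P = 8949/10000 ≈ 0.894900

1 1 598/625
2 2 4769/5000
3 3 4571/5000
4 4 4553/5000
5 5 8949/10000
DF(3y) is solved at step 3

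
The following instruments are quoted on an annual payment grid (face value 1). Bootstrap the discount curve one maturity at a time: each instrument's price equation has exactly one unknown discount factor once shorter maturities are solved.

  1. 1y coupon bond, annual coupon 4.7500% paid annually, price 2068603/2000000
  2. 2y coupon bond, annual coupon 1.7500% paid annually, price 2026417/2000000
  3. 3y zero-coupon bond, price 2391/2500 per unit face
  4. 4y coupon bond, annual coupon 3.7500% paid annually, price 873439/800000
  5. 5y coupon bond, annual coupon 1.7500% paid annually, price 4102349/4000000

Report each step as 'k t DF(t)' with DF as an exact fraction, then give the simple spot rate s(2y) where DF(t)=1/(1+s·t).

1 1 4937/5000
2 2 2447/2500
3 3 2391/2500
4 4 9467/10000
5 5 4707/5000
s(2y) = (1/(2447/2500) − 1)/(2) = 53/4894 ≈ 1.0830%

step 1 [1y] bond c/1=19/400: DF=(2068603/2000000 − 19/400·(0))/(1+19/400) = 4937/5000 ≈ 0.987400
step 2 [2y] bond c/1=7/400: DF=(2026417/2000000 − 7/400·(0.987400))/(1+7/400) = 2447/2500 ≈ 0.978800
step 3 [3y] zero: DF = P = 2391/2500 ≈ 0.956400
step 4 [4y] bond c/1=3/80: DF=(873439/800000 − 3/80·(0.987400+0.978800+0.956400))/(1+3/80) = 9467/10000 ≈ 0.946700
step 5 [5y] bond c/1=7/400: DF=(4102349/4000000 − 7/400·(0.987400+0.978800+0.956400+0.946700))/(1+7/400) = 4707/5000 ≈ 0.941400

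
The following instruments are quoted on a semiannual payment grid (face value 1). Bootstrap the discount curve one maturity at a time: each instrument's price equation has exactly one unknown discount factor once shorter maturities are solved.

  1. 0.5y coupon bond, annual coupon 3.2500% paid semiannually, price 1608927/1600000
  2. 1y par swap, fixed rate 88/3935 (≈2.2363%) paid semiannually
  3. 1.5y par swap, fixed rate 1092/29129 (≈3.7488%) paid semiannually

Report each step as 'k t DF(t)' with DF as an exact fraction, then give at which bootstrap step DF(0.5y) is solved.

1 1/2 1979/2000
2 1 489/500
3 3/2 4727/5000
DF(0.5y) is solved at step 1

step 1 [0.5y] bond c/2=13/800: DF=(1608927/1600000 − 13/800·(0))/(1+13/800) = 1979/2000 ≈ 0.989500
step 2 [1y] swap r/2=44/3935: DF=(1 − 44/3935·(0.989500))/(1+44/3935) = 489/500 ≈ 0.978000
step 3 [1.5y] swap r/2=546/29129: DF=(1 − 546/29129·(0.989500+0.978000))/(1+546/29129) = 4727/5000 ≈ 0.945400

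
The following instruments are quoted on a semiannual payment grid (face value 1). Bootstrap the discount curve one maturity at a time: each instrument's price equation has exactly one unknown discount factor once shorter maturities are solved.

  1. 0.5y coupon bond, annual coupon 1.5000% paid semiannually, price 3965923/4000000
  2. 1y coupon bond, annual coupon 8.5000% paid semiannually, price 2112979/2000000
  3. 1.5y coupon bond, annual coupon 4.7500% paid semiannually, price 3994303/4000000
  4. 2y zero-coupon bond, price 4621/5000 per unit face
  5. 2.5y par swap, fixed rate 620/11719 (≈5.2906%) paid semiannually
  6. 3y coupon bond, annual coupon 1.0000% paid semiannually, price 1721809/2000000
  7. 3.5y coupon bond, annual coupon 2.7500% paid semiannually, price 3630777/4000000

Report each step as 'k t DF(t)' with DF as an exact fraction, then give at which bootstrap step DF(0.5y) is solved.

step 1 [0.5y] bond c/2=3/400: DF=(3965923/4000000 − 3/400·(0))/(1+3/400) = 9841/10000 ≈ 0.984100
step 2 [1y] bond c/2=17/400: DF=(2112979/2000000 − 17/400·(0.984100))/(1+17/400) = 9733/10000 ≈ 0.973300
step 3 [1.5y] bond c/2=19/800: DF=(3994303/4000000 − 19/800·(0.984100+0.973300))/(1+19/800) = 93/100 ≈ 0.930000
step 4 [2y] zero: DF = P = 4621/5000 ≈ 0.924200
step 5 [2.5y] swap r/2=310/11719: DF=(1 − 310/11719·(0.984100+0.973300+0.930000+0.924200))/(1+310/11719) = 219/250 ≈ 0.876000
step 6 [3y] bond c/2=1/200: DF=(1721809/2000000 − 1/200·(0.984100+0.973300+0.930000+0.924200+0.876000))/(1+1/200) = 8333/10000 ≈ 0.833300
step 7 [3.5y] bond c/2=11/800: DF=(3630777/4000000 − 11/800·(0.984100+0.973300+0.930000+0.924200+0.876000+0.833300))/(1+11/800) = 1641/2000 ≈ 0.820500

1 1/2 9841/10000
2 1 9733/10000
3 3/2 93/100
4 2 4621/5000
5 5/2 219/250
6 3 8333/10000
7 7/2 1641/2000
DF(0.5y) is solved at step 1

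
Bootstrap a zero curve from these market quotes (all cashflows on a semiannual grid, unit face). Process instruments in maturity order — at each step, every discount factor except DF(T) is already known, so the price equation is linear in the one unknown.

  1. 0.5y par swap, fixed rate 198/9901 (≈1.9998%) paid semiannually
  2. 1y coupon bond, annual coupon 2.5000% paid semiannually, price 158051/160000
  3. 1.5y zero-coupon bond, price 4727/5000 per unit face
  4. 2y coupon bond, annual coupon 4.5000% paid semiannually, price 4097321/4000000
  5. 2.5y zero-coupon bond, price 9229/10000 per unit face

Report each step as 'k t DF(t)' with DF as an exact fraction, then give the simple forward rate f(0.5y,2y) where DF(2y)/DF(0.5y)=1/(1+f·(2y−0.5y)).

1 1/2 9901/10000
2 1 4817/5000
3 3/2 4727/5000
4 2 469/500
5 5/2 9229/10000
f(0.5y,2y) = ((9901/10000)/(469/500) − 1)/(3/2) = 521/14070 ≈ 3.7029%

step 1 [0.5y] swap r/2=99/9901: DF=(1 − 99/9901·(0))/(1+99/9901) = 9901/10000 ≈ 0.990100
step 2 [1y] bond c/2=1/80: DF=(158051/160000 − 1/80·(0.990100))/(1+1/80) = 4817/5000 ≈ 0.963400
step 3 [1.5y] zero: DF = P = 4727/5000 ≈ 0.945400
step 4 [2y] bond c/2=9/400: DF=(4097321/4000000 − 9/400·(0.990100+0.963400+0.945400))/(1+9/400) = 469/500 ≈ 0.938000
step 5 [2.5y] zero: DF = P = 9229/10000 ≈ 0.922900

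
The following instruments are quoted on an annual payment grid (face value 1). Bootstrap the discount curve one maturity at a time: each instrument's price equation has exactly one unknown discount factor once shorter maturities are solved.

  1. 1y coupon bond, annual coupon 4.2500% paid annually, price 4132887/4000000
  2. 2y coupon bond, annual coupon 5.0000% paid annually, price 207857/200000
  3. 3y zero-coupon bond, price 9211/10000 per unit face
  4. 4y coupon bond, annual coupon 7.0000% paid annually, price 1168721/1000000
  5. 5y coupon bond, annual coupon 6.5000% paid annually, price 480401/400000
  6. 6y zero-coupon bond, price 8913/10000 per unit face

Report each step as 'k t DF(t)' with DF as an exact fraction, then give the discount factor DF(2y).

step 1 [1y] bond c/1=17/400: DF=(4132887/4000000 − 17/400·(0))/(1+17/400) = 9911/10000 ≈ 0.991100
step 2 [2y] bond c/1=1/20: DF=(207857/200000 − 1/20·(0.991100))/(1+1/20) = 4713/5000 ≈ 0.942600
step 3 [3y] zero: DF = P = 9211/10000 ≈ 0.921100
step 4 [4y] bond c/1=7/100: DF=(1168721/1000000 − 7/100·(0.991100+0.942600+0.921100))/(1+7/100) = 1811/2000 ≈ 0.905500
step 5 [5y] bond c/1=13/200: DF=(480401/400000 − 13/200·(0.991100+0.942600+0.921100+0.905500))/(1+13/200) = 4491/5000 ≈ 0.898200
step 6 [6y] zero: DF = P = 8913/10000 ≈ 0.891300

1 1 9911/10000
2 2 4713/5000
3 3 9211/10000
4 4 1811/2000
5 5 4491/5000
6 6 8913/10000
DF(2y) = 4713/5000 ≈ 0.942600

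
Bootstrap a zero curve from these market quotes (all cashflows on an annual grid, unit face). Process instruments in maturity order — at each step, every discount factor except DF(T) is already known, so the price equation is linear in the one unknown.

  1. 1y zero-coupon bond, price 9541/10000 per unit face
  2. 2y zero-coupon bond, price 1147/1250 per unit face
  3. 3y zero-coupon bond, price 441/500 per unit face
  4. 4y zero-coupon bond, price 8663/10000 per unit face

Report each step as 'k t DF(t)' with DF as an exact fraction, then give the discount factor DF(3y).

step 1 [1y] zero: DF = P = 9541/10000 ≈ 0.954100
step 2 [2y] zero: DF = P = 1147/1250 ≈ 0.917600
step 3 [3y] zero: DF = P = 441/500 ≈ 0.882000
step 4 [4y] zero: DF = P = 8663/10000 ≈ 0.866300

1 1 9541/10000
2 2 1147/1250
3 3 441/500
4 4 8663/10000
DF(3y) = 441/500 ≈ 0.882000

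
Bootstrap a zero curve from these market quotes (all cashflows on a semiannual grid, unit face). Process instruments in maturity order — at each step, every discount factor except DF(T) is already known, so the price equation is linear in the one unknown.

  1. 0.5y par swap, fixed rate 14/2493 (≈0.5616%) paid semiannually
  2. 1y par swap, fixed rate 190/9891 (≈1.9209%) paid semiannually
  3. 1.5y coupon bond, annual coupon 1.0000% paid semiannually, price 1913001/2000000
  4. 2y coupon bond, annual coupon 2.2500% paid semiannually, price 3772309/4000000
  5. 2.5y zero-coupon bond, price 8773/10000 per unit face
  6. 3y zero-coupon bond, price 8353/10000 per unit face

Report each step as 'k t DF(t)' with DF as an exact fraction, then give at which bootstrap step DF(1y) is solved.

step 1 [0.5y] swap r/2=7/2493: DF=(1 − 7/2493·(0))/(1+7/2493) = 2493/2500 ≈ 0.997200
step 2 [1y] swap r/2=95/9891: DF=(1 − 95/9891·(0.997200))/(1+95/9891) = 981/1000 ≈ 0.981000
step 3 [1.5y] bond c/2=1/200: DF=(1913001/2000000 − 1/200·(0.997200+0.981000))/(1+1/200) = 9419/10000 ≈ 0.941900
step 4 [2y] bond c/2=9/800: DF=(3772309/4000000 − 9/800·(0.997200+0.981000+0.941900))/(1+9/800) = 9001/10000 ≈ 0.900100
step 5 [2.5y] zero: DF = P = 8773/10000 ≈ 0.877300
step 6 [3y] zero: DF = P = 8353/10000 ≈ 0.835300

1 1/2 2493/2500
2 1 981/1000
3 3/2 9419/10000
4 2 9001/10000
5 5/2 8773/10000
6 3 8353/10000
DF(1y) is solved at step 2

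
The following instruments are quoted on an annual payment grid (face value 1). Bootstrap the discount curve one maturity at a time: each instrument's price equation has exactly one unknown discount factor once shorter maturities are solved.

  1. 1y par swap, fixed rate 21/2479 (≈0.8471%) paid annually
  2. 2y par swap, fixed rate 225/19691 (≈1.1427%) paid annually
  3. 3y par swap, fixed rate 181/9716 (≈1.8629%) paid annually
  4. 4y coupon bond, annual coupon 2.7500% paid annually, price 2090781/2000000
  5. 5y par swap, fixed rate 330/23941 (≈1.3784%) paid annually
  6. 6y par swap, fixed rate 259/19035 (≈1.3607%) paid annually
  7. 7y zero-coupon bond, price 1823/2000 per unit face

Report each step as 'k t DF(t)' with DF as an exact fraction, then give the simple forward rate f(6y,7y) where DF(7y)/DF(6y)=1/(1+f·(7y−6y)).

step 1 [1y] swap r/1=21/2479: DF=(1 − 21/2479·(0))/(1+21/2479) = 2479/2500 ≈ 0.991600
step 2 [2y] swap r/1=225/19691: DF=(1 − 225/19691·(0.991600))/(1+225/19691) = 391/400 ≈ 0.977500
step 3 [3y] swap r/1=181/9716: DF=(1 − 181/9716·(0.991600+0.977500))/(1+181/9716) = 9457/10000 ≈ 0.945700
step 4 [4y] bond c/1=11/400: DF=(2090781/2000000 − 11/400·(0.991600+0.977500+0.945700))/(1+11/400) = 4697/5000 ≈ 0.939400
step 5 [5y] swap r/1=330/23941: DF=(1 − 330/23941·(0.991600+0.977500+0.945700+0.939400))/(1+330/23941) = 467/500 ≈ 0.934000
step 6 [6y] swap r/1=259/19035: DF=(1 − 259/19035·(0.991600+0.977500+0.945700+0.939400+0.934000))/(1+259/19035) = 9223/10000 ≈ 0.922300
step 7 [7y] zero: DF = P = 1823/2000 ≈ 0.911500

1 1 2479/2500
2 2 391/400
3 3 9457/10000
4 4 4697/5000
5 5 467/500
6 6 9223/10000
7 7 1823/2000
f(6y,7y) = ((9223/10000)/(1823/2000) − 1)/(1) = 108/9115 ≈ 1.1849%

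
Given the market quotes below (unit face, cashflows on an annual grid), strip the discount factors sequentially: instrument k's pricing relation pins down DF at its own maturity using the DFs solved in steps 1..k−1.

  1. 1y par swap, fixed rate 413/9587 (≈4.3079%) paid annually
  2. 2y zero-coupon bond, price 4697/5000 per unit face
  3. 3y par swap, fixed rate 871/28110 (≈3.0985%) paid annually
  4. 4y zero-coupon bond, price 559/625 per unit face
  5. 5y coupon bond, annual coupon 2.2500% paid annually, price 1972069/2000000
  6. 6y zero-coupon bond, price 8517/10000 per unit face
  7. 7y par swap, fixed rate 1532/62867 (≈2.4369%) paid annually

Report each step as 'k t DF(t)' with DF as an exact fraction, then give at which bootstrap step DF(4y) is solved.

1 1 9587/10000
2 2 4697/5000
3 3 9129/10000
4 4 559/625
5 5 2207/2500
6 6 8517/10000
7 7 2117/2500
DF(4y) is solved at step 4

step 1 [1y] swap r/1=413/9587: DF=(1 − 413/9587·(0))/(1+413/9587) = 9587/10000 ≈ 0.958700
step 2 [2y] zero: DF = P = 4697/5000 ≈ 0.939400
step 3 [3y] swap r/1=871/28110: DF=(1 − 871/28110·(0.958700+0.939400))/(1+871/28110) = 9129/10000 ≈ 0.912900
step 4 [4y] zero: DF = P = 559/625 ≈ 0.894400
step 5 [5y] bond c/1=9/400: DF=(1972069/2000000 − 9/400·(0.958700+0.939400+0.912900+0.894400))/(1+9/400) = 2207/2500 ≈ 0.882800
step 6 [6y] zero: DF = P = 8517/10000 ≈ 0.851700
step 7 [7y] swap r/1=1532/62867: DF=(1 − 1532/62867·(0.958700+0.939400+0.912900+0.894400+0.882800+0.851700))/(1+1532/62867) = 2117/2500 ≈ 0.846800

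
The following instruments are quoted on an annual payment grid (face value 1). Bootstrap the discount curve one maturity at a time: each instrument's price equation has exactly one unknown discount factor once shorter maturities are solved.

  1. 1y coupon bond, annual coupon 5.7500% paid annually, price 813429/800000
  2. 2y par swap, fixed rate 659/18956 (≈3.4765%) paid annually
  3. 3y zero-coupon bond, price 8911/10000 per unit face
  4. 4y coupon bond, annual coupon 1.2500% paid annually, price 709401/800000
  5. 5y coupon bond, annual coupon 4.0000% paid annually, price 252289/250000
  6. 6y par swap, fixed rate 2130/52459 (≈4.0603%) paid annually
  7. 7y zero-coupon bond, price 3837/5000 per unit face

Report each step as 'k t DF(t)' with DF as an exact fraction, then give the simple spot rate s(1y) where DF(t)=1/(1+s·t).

step 1 [1y] bond c/1=23/400: DF=(813429/800000 − 23/400·(0))/(1+23/400) = 1923/2000 ≈ 0.961500
step 2 [2y] swap r/1=659/18956: DF=(1 − 659/18956·(0.961500))/(1+659/18956) = 9341/10000 ≈ 0.934100
step 3 [3y] zero: DF = P = 8911/10000 ≈ 0.891100
step 4 [4y] bond c/1=1/80: DF=(709401/800000 − 1/80·(0.961500+0.934100+0.891100))/(1+1/80) = 4207/5000 ≈ 0.841400
step 5 [5y] bond c/1=1/25: DF=(252289/250000 − 1/25·(0.961500+0.934100+0.891100+0.841400))/(1+1/25) = 2077/2500 ≈ 0.830800
step 6 [6y] swap r/1=2130/52459: DF=(1 − 2130/52459·(0.961500+0.934100+0.891100+0.841400+0.830800))/(1+2130/52459) = 787/1000 ≈ 0.787000
step 7 [7y] zero: DF = P = 3837/5000 ≈ 0.767400

1 1 1923/2000
2 2 9341/10000
3 3 8911/10000
4 4 4207/5000
5 5 2077/2500
6 6 787/1000
7 7 3837/5000
s(1y) = (1/(1923/2000) − 1)/(1) = 77/1923 ≈ 4.0042%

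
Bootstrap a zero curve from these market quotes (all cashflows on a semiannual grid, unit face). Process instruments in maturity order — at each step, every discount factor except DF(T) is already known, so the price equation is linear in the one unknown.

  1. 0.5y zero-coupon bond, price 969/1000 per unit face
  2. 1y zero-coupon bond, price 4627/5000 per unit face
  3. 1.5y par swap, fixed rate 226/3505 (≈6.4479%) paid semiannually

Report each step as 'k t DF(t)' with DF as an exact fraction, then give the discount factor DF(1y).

1 1/2 969/1000
2 1 4627/5000
3 3/2 1137/1250
DF(1y) = 4627/5000 ≈ 0.925400

step 1 [0.5y] zero: DF = P = 969/1000 ≈ 0.969000
step 2 [1y] zero: DF = P = 4627/5000 ≈ 0.925400
step 3 [1.5y] swap r/2=113/3505: DF=(1 − 113/3505·(0.969000+0.925400))/(1+113/3505) = 1137/1250 ≈ 0.909600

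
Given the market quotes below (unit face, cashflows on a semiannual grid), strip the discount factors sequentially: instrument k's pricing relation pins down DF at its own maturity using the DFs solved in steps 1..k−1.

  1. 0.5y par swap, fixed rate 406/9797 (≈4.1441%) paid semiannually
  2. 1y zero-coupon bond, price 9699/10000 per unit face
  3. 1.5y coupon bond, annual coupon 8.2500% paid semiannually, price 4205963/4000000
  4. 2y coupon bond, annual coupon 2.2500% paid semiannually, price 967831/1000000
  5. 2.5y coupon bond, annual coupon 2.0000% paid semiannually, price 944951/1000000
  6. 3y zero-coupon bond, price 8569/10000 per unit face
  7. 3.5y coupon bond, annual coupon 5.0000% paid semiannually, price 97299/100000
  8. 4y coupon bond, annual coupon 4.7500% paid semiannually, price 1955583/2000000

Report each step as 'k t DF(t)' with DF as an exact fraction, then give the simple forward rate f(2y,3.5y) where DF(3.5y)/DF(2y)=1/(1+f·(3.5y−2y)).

step 1 [0.5y] swap r/2=203/9797: DF=(1 − 203/9797·(0))/(1+203/9797) = 9797/10000 ≈ 0.979700
step 2 [1y] zero: DF = P = 9699/10000 ≈ 0.969900
step 3 [1.5y] bond c/2=33/800: DF=(4205963/4000000 − 33/800·(0.979700+0.969900))/(1+33/800) = 4663/5000 ≈ 0.932600
step 4 [2y] bond c/2=9/800: DF=(967831/1000000 − 9/800·(0.979700+0.969900+0.932600))/(1+9/800) = 37/40 ≈ 0.925000
step 5 [2.5y] bond c/2=1/100: DF=(944951/1000000 − 1/100·(0.979700+0.969900+0.932600+0.925000))/(1+1/100) = 8979/10000 ≈ 0.897900
step 6 [3y] zero: DF = P = 8569/10000 ≈ 0.856900
step 7 [3.5y] bond c/2=1/40: DF=(97299/100000 − 1/40·(0.979700+0.969900+0.932600+0.925000+0.897900+0.856900))/(1+1/40) = 1017/1250 ≈ 0.813600
step 8 [4y] bond c/2=19/800: DF=(1955583/2000000 − 19/800·(0.979700+0.969900+0.932600+0.925000+0.897900+0.856900+0.813600))/(1+19/800) = 1009/1250 ≈ 0.807200

1 1/2 9797/10000
2 1 9699/10000
3 3/2 4663/5000
4 2 37/40
5 5/2 8979/10000
6 3 8569/10000
7 7/2 1017/1250
8 4 1009/1250
f(2y,3.5y) = ((37/40)/(1017/1250) − 1)/(3/2) = 557/6102 ≈ 9.1282%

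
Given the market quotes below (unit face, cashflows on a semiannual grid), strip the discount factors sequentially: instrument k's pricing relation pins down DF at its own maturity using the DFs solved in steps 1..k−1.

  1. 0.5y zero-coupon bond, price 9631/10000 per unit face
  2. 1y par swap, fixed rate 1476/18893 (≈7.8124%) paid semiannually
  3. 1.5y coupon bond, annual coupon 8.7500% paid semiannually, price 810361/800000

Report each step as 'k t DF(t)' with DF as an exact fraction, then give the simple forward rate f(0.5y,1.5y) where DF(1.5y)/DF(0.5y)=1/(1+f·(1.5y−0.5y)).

1 1/2 9631/10000
2 1 4631/5000
3 3/2 8913/10000
f(0.5y,1.5y) = ((9631/10000)/(8913/10000) − 1)/(1) = 718/8913 ≈ 8.0556%

step 1 [0.5y] zero: DF = P = 9631/10000 ≈ 0.963100
step 2 [1y] swap r/2=738/18893: DF=(1 − 738/18893·(0.963100))/(1+738/18893) = 4631/5000 ≈ 0.926200
step 3 [1.5y] bond c/2=7/160: DF=(810361/800000 − 7/160·(0.963100+0.926200))/(1+7/160) = 8913/10000 ≈ 0.891300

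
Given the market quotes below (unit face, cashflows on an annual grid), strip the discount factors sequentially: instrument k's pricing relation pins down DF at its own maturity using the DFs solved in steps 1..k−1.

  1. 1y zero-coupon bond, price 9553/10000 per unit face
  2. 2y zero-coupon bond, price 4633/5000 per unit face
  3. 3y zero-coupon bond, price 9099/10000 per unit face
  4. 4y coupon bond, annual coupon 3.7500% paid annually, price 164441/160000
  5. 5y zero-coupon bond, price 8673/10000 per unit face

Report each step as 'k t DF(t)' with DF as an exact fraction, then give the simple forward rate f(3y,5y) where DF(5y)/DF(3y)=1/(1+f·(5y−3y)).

step 1 [1y] zero: DF = P = 9553/10000 ≈ 0.955300
step 2 [2y] zero: DF = P = 4633/5000 ≈ 0.926600
step 3 [3y] zero: DF = P = 9099/10000 ≈ 0.909900
step 4 [4y] bond c/1=3/80: DF=(164441/160000 − 3/80·(0.955300+0.926600+0.909900))/(1+3/80) = 8897/10000 ≈ 0.889700
step 5 [5y] zero: DF = P = 8673/10000 ≈ 0.867300

1 1 9553/10000
2 2 4633/5000
3 3 9099/10000
4 4 8897/10000
5 5 8673/10000
f(3y,5y) = ((9099/10000)/(8673/10000) − 1)/(2) = 71/2891 ≈ 2.4559%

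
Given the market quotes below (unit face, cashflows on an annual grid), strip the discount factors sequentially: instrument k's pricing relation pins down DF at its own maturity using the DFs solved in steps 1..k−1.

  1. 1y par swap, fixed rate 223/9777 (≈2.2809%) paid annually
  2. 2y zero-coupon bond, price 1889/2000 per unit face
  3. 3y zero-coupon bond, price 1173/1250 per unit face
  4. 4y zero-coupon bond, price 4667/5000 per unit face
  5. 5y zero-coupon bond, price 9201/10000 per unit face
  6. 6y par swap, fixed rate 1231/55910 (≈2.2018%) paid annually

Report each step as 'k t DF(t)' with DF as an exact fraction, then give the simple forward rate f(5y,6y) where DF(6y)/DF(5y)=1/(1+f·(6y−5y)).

step 1 [1y] swap r/1=223/9777: DF=(1 − 223/9777·(0))/(1+223/9777) = 9777/10000 ≈ 0.977700
step 2 [2y] zero: DF = P = 1889/2000 ≈ 0.944500
step 3 [3y] zero: DF = P = 1173/1250 ≈ 0.938400
step 4 [4y] zero: DF = P = 4667/5000 ≈ 0.933400
step 5 [5y] zero: DF = P = 9201/10000 ≈ 0.920100
step 6 [6y] swap r/1=1231/55910: DF=(1 − 1231/55910·(0.977700+0.944500+0.938400+0.933400+0.920100))/(1+1231/55910) = 8769/10000 ≈ 0.876900

1 1 9777/10000
2 2 1889/2000
3 3 1173/1250
4 4 4667/5000
5 5 9201/10000
6 6 8769/10000
f(5y,6y) = ((9201/10000)/(8769/10000) − 1)/(1) = 144/2923 ≈ 4.9264%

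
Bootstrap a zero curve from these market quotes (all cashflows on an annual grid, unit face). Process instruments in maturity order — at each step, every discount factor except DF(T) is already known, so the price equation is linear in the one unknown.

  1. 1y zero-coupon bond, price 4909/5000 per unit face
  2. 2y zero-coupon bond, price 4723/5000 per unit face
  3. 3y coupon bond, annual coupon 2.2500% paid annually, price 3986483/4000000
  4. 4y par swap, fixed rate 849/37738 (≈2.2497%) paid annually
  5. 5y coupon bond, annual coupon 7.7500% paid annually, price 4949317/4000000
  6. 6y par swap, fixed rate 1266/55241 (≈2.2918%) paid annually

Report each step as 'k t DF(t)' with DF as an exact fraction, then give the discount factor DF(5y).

1 1 4909/5000
2 2 4723/5000
3 3 9323/10000
4 4 9151/10000
5 5 8769/10000
6 6 4367/5000
DF(5y) = 8769/10000 ≈ 0.876900

step 1 [1y] zero: DF = P = 4909/5000 ≈ 0.981800
step 2 [2y] zero: DF = P = 4723/5000 ≈ 0.944600
step 3 [3y] bond c/1=9/400: DF=(3986483/4000000 − 9/400·(0.981800+0.944600))/(1+9/400) = 9323/10000 ≈ 0.932300
step 4 [4y] swap r/1=849/37738: DF=(1 − 849/37738·(0.981800+0.944600+0.932300))/(1+849/37738) = 9151/10000 ≈ 0.915100
step 5 [5y] bond c/1=31/400: DF=(4949317/4000000 − 31/400·(0.981800+0.944600+0.932300+0.915100))/(1+31/400) = 8769/10000 ≈ 0.876900
step 6 [6y] swap r/1=1266/55241: DF=(1 − 1266/55241·(0.981800+0.944600+0.932300+0.915100+0.876900))/(1+1266/55241) = 4367/5000 ≈ 0.873400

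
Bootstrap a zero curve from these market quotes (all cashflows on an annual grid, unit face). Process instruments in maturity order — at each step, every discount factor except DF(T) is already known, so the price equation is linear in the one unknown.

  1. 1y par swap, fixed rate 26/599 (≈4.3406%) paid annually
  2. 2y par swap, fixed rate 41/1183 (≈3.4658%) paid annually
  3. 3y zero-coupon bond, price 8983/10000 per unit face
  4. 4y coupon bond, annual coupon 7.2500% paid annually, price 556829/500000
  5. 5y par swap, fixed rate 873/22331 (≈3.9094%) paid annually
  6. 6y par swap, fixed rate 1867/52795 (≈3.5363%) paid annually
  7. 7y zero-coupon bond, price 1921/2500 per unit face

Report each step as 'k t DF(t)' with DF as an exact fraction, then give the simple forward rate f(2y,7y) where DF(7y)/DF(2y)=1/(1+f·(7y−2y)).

1 1 599/625
2 2 584/625
3 3 8983/10000
4 4 8497/10000
5 5 4127/5000
6 6 8133/10000
7 7 1921/2500
f(2y,7y) = ((584/625)/(1921/2500) − 1)/(5) = 83/1921 ≈ 4.3207%

step 1 [1y] swap r/1=26/599: DF=(1 − 26/599·(0))/(1+26/599) = 599/625 ≈ 0.958400
step 2 [2y] swap r/1=41/1183: DF=(1 − 41/1183·(0.958400))/(1+41/1183) = 584/625 ≈ 0.934400
step 3 [3y] zero: DF = P = 8983/10000 ≈ 0.898300
step 4 [4y] bond c/1=29/400: DF=(556829/500000 − 29/400·(0.958400+0.934400+0.898300))/(1+29/400) = 8497/10000 ≈ 0.849700
step 5 [5y] swap r/1=873/22331: DF=(1 − 873/22331·(0.958400+0.934400+0.898300+0.849700))/(1+873/22331) = 4127/5000 ≈ 0.825400
step 6 [6y] swap r/1=1867/52795: DF=(1 − 1867/52795·(0.958400+0.934400+0.898300+0.849700+0.825400))/(1+1867/52795) = 8133/10000 ≈ 0.813300
step 7 [7y] zero: DF = P = 1921/2500 ≈ 0.768400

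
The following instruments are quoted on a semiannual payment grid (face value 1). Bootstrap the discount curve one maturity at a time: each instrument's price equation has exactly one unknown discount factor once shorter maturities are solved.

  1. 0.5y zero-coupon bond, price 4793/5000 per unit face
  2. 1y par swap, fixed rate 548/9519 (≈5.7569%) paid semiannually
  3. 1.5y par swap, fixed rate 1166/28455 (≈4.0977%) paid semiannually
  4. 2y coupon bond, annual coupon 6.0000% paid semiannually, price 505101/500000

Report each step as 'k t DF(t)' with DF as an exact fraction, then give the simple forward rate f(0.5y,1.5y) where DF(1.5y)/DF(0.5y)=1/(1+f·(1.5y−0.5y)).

step 1 [0.5y] zero: DF = P = 4793/5000 ≈ 0.958600
step 2 [1y] swap r/2=274/9519: DF=(1 − 274/9519·(0.958600))/(1+274/9519) = 2363/2500 ≈ 0.945200
step 3 [1.5y] swap r/2=583/28455: DF=(1 − 583/28455·(0.958600+0.945200))/(1+583/28455) = 9417/10000 ≈ 0.941700
step 4 [2y] bond c/2=3/100: DF=(505101/500000 − 3/100·(0.958600+0.945200+0.941700))/(1+3/100) = 8979/10000 ≈ 0.897900

1 1/2 4793/5000
2 1 2363/2500
3 3/2 9417/10000
4 2 8979/10000
f(0.5y,1.5y) = ((4793/5000)/(9417/10000) − 1)/(1) = 169/9417 ≈ 1.7946%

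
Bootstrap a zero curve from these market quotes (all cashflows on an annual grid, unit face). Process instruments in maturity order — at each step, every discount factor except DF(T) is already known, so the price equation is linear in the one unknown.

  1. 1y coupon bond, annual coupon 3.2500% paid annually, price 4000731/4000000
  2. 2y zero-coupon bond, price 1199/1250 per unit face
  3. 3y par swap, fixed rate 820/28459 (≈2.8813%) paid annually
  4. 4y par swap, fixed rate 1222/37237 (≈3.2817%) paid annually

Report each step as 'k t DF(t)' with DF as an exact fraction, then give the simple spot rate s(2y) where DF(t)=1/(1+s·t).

step 1 [1y] bond c/1=13/400: DF=(4000731/4000000 − 13/400·(0))/(1+13/400) = 9687/10000 ≈ 0.968700
step 2 [2y] zero: DF = P = 1199/1250 ≈ 0.959200
step 3 [3y] swap r/1=820/28459: DF=(1 − 820/28459·(0.968700+0.959200))/(1+820/28459) = 459/500 ≈ 0.918000
step 4 [4y] swap r/1=1222/37237: DF=(1 − 1222/37237·(0.968700+0.959200+0.918000))/(1+1222/37237) = 4389/5000 ≈ 0.877800

1 1 9687/10000
2 2 1199/1250
3 3 459/500
4 4 4389/5000
s(2y) = (1/(1199/1250) − 1)/(2) = 51/2398 ≈ 2.1268%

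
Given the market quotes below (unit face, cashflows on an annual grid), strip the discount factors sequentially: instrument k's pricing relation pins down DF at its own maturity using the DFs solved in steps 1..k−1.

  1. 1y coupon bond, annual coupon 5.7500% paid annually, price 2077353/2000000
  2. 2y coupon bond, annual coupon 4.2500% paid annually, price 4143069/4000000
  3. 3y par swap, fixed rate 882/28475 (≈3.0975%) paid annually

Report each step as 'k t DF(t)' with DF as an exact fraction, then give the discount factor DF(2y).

1 1 4911/5000
2 2 1907/2000
3 3 4559/5000
DF(2y) = 1907/2000 ≈ 0.953500

step 1 [1y] bond c/1=23/400: DF=(2077353/2000000 − 23/400·(0))/(1+23/400) = 4911/5000 ≈ 0.982200
step 2 [2y] bond c/1=17/400: DF=(4143069/4000000 − 17/400·(0.982200))/(1+17/400) = 1907/2000 ≈ 0.953500
step 3 [3y] swap r/1=882/28475: DF=(1 − 882/28475·(0.982200+0.953500))/(1+882/28475) = 4559/5000 ≈ 0.911800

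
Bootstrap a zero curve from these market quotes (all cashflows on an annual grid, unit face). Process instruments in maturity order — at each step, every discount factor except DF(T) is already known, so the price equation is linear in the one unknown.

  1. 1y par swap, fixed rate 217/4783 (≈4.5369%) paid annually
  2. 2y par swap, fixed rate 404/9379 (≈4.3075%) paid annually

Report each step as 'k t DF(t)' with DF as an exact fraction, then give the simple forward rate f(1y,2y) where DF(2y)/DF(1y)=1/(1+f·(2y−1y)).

step 1 [1y] swap r/1=217/4783: DF=(1 − 217/4783·(0))/(1+217/4783) = 4783/5000 ≈ 0.956600
step 2 [2y] swap r/1=404/9379: DF=(1 − 404/9379·(0.956600))/(1+404/9379) = 1149/1250 ≈ 0.919200

1 1 4783/5000
2 2 1149/1250
f(1y,2y) = ((4783/5000)/(1149/1250) − 1)/(1) = 187/4596 ≈ 4.0688%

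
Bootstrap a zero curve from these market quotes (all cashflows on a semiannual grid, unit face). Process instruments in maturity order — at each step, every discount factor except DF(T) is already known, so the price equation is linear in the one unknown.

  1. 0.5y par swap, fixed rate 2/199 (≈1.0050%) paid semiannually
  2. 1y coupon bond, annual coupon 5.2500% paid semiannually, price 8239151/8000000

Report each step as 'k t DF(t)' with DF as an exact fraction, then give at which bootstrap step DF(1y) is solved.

step 1 [0.5y] swap r/2=1/199: DF=(1 − 1/199·(0))/(1+1/199) = 199/200 ≈ 0.995000
step 2 [1y] bond c/2=21/800: DF=(8239151/8000000 − 21/800·(0.995000))/(1+21/800) = 9781/10000 ≈ 0.978100

1 1/2 199/200
2 1 9781/10000
DF(1y) is solved at step 2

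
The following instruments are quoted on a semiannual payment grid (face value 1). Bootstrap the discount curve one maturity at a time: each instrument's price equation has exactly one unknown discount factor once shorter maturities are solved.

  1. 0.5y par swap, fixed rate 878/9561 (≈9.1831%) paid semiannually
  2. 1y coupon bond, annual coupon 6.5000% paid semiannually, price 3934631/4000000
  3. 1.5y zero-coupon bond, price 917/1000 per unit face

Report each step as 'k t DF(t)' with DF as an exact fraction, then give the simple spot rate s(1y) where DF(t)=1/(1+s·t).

1 1/2 9561/10000
2 1 4613/5000
3 3/2 917/1000
s(1y) = (1/(4613/5000) − 1)/(1) = 387/4613 ≈ 8.3893%

step 1 [0.5y] swap r/2=439/9561: DF=(1 − 439/9561·(0))/(1+439/9561) = 9561/10000 ≈ 0.956100
step 2 [1y] bond c/2=13/400: DF=(3934631/4000000 − 13/400·(0.956100))/(1+13/400) = 4613/5000 ≈ 0.922600
step 3 [1.5y] zero: DF = P = 917/1000 ≈ 0.917000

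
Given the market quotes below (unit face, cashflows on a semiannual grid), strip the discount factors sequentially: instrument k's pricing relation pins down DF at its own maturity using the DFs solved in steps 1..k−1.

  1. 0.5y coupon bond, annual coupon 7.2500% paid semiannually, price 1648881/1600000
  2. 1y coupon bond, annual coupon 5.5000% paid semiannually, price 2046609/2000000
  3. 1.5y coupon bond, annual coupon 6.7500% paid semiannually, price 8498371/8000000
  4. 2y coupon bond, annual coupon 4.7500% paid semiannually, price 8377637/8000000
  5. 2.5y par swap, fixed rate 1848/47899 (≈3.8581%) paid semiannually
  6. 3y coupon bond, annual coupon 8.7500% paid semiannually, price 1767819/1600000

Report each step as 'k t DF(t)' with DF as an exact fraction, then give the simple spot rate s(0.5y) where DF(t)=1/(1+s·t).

step 1 [0.5y] bond c/2=29/800: DF=(1648881/1600000 − 29/800·(0))/(1+29/800) = 1989/2000 ≈ 0.994500
step 2 [1y] bond c/2=11/400: DF=(2046609/2000000 − 11/400·(0.994500))/(1+11/400) = 9693/10000 ≈ 0.969300
step 3 [1.5y] bond c/2=27/800: DF=(8498371/8000000 − 27/800·(0.994500+0.969300))/(1+27/800) = 1927/2000 ≈ 0.963500
step 4 [2y] bond c/2=19/800: DF=(8377637/8000000 − 19/800·(0.994500+0.969300+0.963500))/(1+19/800) = 191/200 ≈ 0.955000
step 5 [2.5y] swap r/2=924/47899: DF=(1 − 924/47899·(0.994500+0.969300+0.963500+0.955000))/(1+924/47899) = 2269/2500 ≈ 0.907600
step 6 [3y] bond c/2=7/160: DF=(1767819/1600000 − 7/160·(0.994500+0.969300+0.963500+0.955000+0.907600))/(1+7/160) = 4289/5000 ≈ 0.857800

1 1/2 1989/2000
2 1 9693/10000
3 3/2 1927/2000
4 2 191/200
5 5/2 2269/2500
6 3 4289/5000
s(0.5y) = (1/(1989/2000) − 1)/(1/2) = 22/1989 ≈ 1.1061%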